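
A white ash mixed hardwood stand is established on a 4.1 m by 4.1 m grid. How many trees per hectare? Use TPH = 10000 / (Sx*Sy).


Formula: TPH = 10000 m^2/ha / (spacing_x * spacing_y)
Area per tree = 4.1 m * 4.1 m = 16.81 m^2
TPH = 10000 / 16.81 = 595 trees/ha

595


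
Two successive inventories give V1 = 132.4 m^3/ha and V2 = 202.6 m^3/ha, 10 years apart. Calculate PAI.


Formula: PAI = (V_T2 - V_T1) / (T2 - T1)
Volume increment = 202.6 - 132.4 = 70.2 m^3/ha
PAI = 70.2 / 10 = 7.02 m^3/ha/year

7.02


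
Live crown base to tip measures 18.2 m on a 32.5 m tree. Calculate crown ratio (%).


Formula: Crown Ratio = (Crown Length / Total Height) * 100
CR = (18.2 m / 32.5 m) * 100
CR = 0.56 * 100 = 56.0%

56.0


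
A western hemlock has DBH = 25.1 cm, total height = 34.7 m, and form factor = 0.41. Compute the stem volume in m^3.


Formula: V = pi * (DBH/200)^2 * H * ff
Radius = DBH/200 = 25.1/200 = 0.1255 m
Radius^2 = 0.1255^2 = 0.01575025 m^2
V = pi * 0.01575025 * 34.7 * 0.41
V = 0.704 m^3

0.704


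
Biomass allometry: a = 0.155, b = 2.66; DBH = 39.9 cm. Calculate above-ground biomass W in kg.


Formula: W = a * DBH^b  (allometric power law)
DBH^b = 39.9^2.66 = 18137.9376
W = 0.155 * 18137.9376 = 2811.4 kg

2811.4


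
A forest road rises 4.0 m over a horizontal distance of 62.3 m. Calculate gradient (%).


Formula: Gradient = rise / run * 100
Gradient = 4.0 / 62.3 * 100 = 6.4%

6.4


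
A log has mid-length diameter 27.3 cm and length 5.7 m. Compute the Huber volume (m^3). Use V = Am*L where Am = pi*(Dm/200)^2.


Huber: V = Am * L,  Am = pi*(Dm/200)^2
Am = pi*(27.3/200)^2 = 0.058535 m^2
V = 0.058535*5.7 = 0.3336 m^3

0.3336


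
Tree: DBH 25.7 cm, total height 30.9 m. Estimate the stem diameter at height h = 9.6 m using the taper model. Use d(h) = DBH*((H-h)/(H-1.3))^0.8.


Taper: d(h) = DBH * ((H - h) / (H - 1.3))^0.8
Numerator = H - h = 30.9 - 9.6 = 21.3 m
Denominator = H - 1.3 = 30.9 - 1.3 = 29.6 m
Ratio = 21.3 / 29.6 = 0.71959
d = 25.7 * 0.71959^0.8 = 19.8 cm

19.8


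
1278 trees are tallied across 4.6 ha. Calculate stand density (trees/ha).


Formula: Stand Density = N_trees / Area_ha
Density = 1278 trees / 4.6 ha
Density = 278 trees/ha

278


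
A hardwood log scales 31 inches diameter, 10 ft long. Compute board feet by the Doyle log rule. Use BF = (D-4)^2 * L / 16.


Doyle: BF = (D - 4)^2 * L / 16
Adjusted diameter = 31 - 4 = 27 in
(D-4)^2 = 27^2 = 729
BF = 729 * 10 / 16 = 456 BF

456


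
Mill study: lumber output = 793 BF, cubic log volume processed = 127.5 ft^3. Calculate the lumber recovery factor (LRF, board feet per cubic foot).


Formula: LRF = Lumber Output (BF) / Log Input (ft^3)
LRF = 793 BF / 127.5 ft^3
LRF = 6.22 BF/ft^3

6.22


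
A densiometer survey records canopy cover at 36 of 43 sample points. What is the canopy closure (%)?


Formula: Canopy closure = covered points / total points * 100
Closure = 36 / 43 * 100
Closure = 0.8372 * 100 = 83.7%

83.7


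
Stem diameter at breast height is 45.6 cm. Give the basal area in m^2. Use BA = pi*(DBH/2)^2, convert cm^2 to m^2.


Formula: BA = pi * (DBH/2)^2 / 10000  (cm^2 to m^2)
Radius = DBH/2 = 45.6/2 = 22.8 cm
BA = pi * 22.8^2 / 10000
   = 1633.1255 cm^2 / 10000
   = 0.1633 m^2

0.1633


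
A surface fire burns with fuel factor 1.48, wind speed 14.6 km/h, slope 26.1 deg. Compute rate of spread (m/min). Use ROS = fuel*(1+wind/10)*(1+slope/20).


Formula: ROS = fuel * (1 + wind/10) * (1 + slope/20)
Wind factor = 1 + 14.6/10 = 2.46
Slope factor = 1 + 26.1/20 = 2.305
ROS = 1.48 * 2.46 * 2.305 = 8.39 m/min

8.39


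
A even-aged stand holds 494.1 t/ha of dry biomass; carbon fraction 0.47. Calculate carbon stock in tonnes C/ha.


Formula: Carbon Stock = Biomass * Carbon Fraction
C = 494.1 t/ha * 0.47
C = 232.2 t C/ha

232.2


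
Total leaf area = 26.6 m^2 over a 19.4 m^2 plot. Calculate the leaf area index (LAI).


Formula: LAI = total leaf area / ground area  (dimensionless)
LAI = 26.6 m^2 / 19.4 m^2
LAI = 1.37

1.37


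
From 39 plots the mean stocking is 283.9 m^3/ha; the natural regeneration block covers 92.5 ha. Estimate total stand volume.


Formula: Total Volume = Mean Volume per ha * Total Area
Total Volume = 283.9 m^3/ha * 92.5 ha
Total Volume = 26261 m^3

26261


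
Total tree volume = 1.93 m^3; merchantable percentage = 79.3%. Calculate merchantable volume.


Formula: MV = V_total * (merchantable_pct / 100)
Merchantable fraction = 79.3% / 100 = 0.793
MV = 1.93 m^3 * 0.793 = 1.53 m^3

1.53


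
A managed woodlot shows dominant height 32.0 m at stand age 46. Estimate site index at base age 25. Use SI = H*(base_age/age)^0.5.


Formula: SI = H_dom * (base_age / age)^0.5
Age ratio = 25 / 46 = 0.54348
sqrt(age_ratio) = 0.73721
SI = 32.0 * 0.73721 = 23.6 m

23.6


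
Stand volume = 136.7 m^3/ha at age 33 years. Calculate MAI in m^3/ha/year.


Formula: MAI = Total Volume / Stand Age
MAI = 136.7 m^3/ha / 33 years
MAI = 4.14 m^3/ha/year

4.14


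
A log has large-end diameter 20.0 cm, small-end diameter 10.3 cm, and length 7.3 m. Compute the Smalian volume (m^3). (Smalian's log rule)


Smalian: V = (A1 + A2)/2 * L,  A = pi*(D/200)^2
A1 = pi*(20.0/200)^2 = 0.031416 m^2
A2 = pi*(10.3/200)^2 = 0.008332 m^2
V = (0.031416+0.008332)/2*7.3 = 0.1451 m^3

0.1451


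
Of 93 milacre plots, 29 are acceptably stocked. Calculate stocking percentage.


Formula: Stocking % = stocked plots / total plots * 100
Stocking = 29 / 93 * 100
Stocking = 0.3118 * 100 = 31.2%

31.2


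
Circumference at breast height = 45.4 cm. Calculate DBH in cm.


Formula: DBH = C / pi
DBH = 45.4 / pi
pi = 3.14159...
DBH = 14.5 cm

14.5


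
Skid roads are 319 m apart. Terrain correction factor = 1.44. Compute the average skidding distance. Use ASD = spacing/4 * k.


Formula: ASD = (spacing / 4) * correction
Uncorrected distance = spacing / 4 = 319 / 4 = 79.75 m
ASD = 79.75 * 1.44 = 115 m

115


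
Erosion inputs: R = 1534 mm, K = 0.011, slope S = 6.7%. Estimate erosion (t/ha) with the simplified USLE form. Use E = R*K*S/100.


Formula: E = R * K * S / 100  (simplified USLE)
R * K = 1534 * 0.011 = 16.874
E = 16.874 * 6.7 / 100 = 1.13 t/ha

1.13


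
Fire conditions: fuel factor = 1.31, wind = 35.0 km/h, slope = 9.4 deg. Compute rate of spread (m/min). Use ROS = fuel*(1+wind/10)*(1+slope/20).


Formula: ROS = fuel * (1 + wind/10) * (1 + slope/20)
Wind factor = 1 + 35.0/10 = 4.5
Slope factor = 1 + 9.4/20 = 1.47
ROS = 1.31 * 4.5 * 1.47 = 8.67 m/min

8.67


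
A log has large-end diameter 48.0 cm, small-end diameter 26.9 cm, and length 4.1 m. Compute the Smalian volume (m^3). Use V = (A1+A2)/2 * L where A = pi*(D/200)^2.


Smalian: V = (A1 + A2)/2 * L,  A = pi*(D/200)^2
A1 = pi*(48.0/200)^2 = 0.180956 m^2
A2 = pi*(26.9/200)^2 = 0.056832 m^2
V = (0.180956+0.056832)/2*4.1 = 0.4875 m^3

0.4875


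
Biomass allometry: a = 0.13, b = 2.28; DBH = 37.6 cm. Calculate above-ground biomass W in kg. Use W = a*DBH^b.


Formula: W = a * DBH^b  (allometric power law)
DBH^b = 37.6^2.28 = 3903.2672
W = 0.13 * 3903.2672 = 507.4 kg

507.4


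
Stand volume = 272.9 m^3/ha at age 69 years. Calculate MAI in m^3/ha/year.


Formula: MAI = Total Volume / Stand Age
MAI = 272.9 m^3/ha / 69 years
MAI = 3.96 m^3/ha/year

3.96


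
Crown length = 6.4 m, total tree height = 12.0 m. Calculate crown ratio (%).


Formula: Crown Ratio = (Crown Length / Total Height) * 100
CR = (6.4 m / 12.0 m) * 100
CR = 0.5333 * 100 = 53.3%

53.3


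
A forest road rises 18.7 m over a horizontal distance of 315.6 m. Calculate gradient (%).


Formula: Gradient = rise / run * 100
Gradient = 18.7 / 315.6 * 100 = 5.9%

5.9


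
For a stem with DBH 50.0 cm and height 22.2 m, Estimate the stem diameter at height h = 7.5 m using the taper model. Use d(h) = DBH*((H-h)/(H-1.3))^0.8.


Taper: d(h) = DBH * ((H - h) / (H - 1.3))^0.8
Numerator = H - h = 22.2 - 7.5 = 14.7 m
Denominator = H - 1.3 = 22.2 - 1.3 = 20.9 m
Ratio = 14.7 / 20.9 = 0.70335
d = 50.0 * 0.70335^0.8 = 37.7 cm

37.7


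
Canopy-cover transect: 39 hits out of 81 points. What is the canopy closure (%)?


Formula: Canopy closure = covered points / total points * 100
Closure = 39 / 81 * 100
Closure = 0.4815 * 100 = 48.1%

48.1


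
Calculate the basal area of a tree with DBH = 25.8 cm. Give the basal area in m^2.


Formula: BA = pi * (DBH/2)^2 / 10000  (cm^2 to m^2)
Radius = DBH/2 = 25.8/2 = 12.9 cm
BA = pi * 12.9^2 / 10000
   = 522.7924 cm^2 / 10000
   = 0.0523 m^2

0.0523


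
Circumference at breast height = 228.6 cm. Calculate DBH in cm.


Formula: DBH = C / pi
DBH = 228.6 / pi
pi = 3.14159...
DBH = 72.8 cm

72.8


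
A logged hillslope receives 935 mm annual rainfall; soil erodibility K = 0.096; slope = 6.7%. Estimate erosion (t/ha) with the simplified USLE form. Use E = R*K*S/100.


Formula: E = R * K * S / 100  (simplified USLE)
R * K = 935 * 0.096 = 89.76
E = 89.76 * 6.7 / 100 = 6.01 t/ha

6.01


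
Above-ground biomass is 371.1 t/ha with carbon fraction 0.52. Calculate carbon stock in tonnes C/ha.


Formula: Carbon Stock = Biomass * Carbon Fraction
C = 371.1 t/ha * 0.52
C = 193.0 t C/ha

193.0


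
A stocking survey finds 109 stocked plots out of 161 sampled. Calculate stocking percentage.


Formula: Stocking % = stocked plots / total plots * 100
Stocking = 109 / 161 * 100
Stocking = 0.677 * 100 = 67.7%

67.7


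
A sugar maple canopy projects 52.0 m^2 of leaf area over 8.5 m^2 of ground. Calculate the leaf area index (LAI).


Formula: LAI = total leaf area / ground area  (dimensionless)
LAI = 52.0 m^2 / 8.5 m^2
LAI = 6.12

6.12


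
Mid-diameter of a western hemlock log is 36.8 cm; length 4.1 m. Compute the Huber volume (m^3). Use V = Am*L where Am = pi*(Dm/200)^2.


Huber: V = Am * L,  Am = pi*(Dm/200)^2
Am = pi*(36.8/200)^2 = 0.106362 m^2
V = 0.106362*4.1 = 0.4361 m^3

0.4361


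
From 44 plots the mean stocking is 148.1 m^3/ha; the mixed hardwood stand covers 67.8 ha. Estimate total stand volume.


Formula: Total Volume = Mean Volume per ha * Total Area
Total Volume = 148.1 m^3/ha * 67.8 ha
Total Volume = 10041 m^3

10041


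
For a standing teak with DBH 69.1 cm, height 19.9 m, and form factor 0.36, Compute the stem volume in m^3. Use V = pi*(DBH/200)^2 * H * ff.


Formula: V = pi * (DBH/200)^2 * H * ff
Radius = DBH/200 = 69.1/200 = 0.3455 m
Radius^2 = 0.3455^2 = 0.11937025 m^2
V = pi * 0.11937025 * 19.9 * 0.36
V = 2.687 m^3

2.687


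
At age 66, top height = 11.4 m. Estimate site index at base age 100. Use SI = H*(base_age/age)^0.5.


Formula: SI = H_dom * (base_age / age)^0.5
Age ratio = 100 / 66 = 1.51515
sqrt(age_ratio) = 1.23091
SI = 11.4 * 1.23091 = 14.0 m

14.0


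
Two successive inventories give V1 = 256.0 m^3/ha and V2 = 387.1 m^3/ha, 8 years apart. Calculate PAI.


Formula: PAI = (V_T2 - V_T1) / (T2 - T1)
Volume increment = 387.1 - 256.0 = 131.1 m^3/ha
PAI = 131.1 / 8 = 16.39 m^3/ha/year

16.39


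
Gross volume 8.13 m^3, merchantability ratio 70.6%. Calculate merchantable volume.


Formula: MV = V_total * (merchantable_pct / 100)
Merchantable fraction = 70.6% / 100 = 0.706
MV = 8.13 m^3 * 0.706 = 5.74 m^3

5.74


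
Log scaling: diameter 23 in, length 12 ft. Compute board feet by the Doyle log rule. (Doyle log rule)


Doyle: BF = (D - 4)^2 * L / 16
Adjusted diameter = 23 - 4 = 19 in
(D-4)^2 = 19^2 = 361
BF = 361 * 12 / 16 = 271 BF

271


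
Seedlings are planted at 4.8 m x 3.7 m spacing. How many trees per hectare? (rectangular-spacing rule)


Formula: TPH = 10000 m^2/ha / (spacing_x * spacing_y)
Area per tree = 4.8 m * 3.7 m = 17.76 m^2
TPH = 10000 / 17.76 = 563 trees/ha

563


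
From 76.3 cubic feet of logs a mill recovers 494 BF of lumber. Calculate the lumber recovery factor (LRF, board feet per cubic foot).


Formula: LRF = Lumber Output (BF) / Log Input (ft^3)
LRF = 494 BF / 76.3 ft^3
LRF = 6.47 BF/ft^3

6.47


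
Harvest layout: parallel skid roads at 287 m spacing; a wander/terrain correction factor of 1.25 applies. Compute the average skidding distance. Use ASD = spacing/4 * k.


Formula: ASD = (spacing / 4) * correction
Uncorrected distance = spacing / 4 = 287 / 4 = 71.75 m
ASD = 71.75 * 1.25 = 90 m

90


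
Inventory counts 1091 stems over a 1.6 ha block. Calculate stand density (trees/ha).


Formula: Stand Density = N_trees / Area_ha
Density = 1091 trees / 1.6 ha
Density = 682 trees/ha

682


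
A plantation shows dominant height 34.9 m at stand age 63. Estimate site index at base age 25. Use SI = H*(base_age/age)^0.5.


Formula: SI = H_dom * (base_age / age)^0.5
Age ratio = 25 / 63 = 0.39683
sqrt(age_ratio) = 0.62994
SI = 34.9 * 0.62994 = 22.0 m

22.0


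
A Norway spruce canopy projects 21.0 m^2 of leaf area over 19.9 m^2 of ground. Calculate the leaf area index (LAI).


Formula: LAI = total leaf area / ground area  (dimensionless)
LAI = 21.0 m^2 / 19.9 m^2
LAI = 1.06

1.06


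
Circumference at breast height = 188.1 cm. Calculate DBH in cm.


Formula: DBH = C / pi
DBH = 188.1 / pi
pi = 3.14159...
DBH = 59.9 cm

59.9


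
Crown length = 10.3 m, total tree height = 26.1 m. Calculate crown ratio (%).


Formula: Crown Ratio = (Crown Length / Total Height) * 100
CR = (10.3 m / 26.1 m) * 100
CR = 0.3946 * 100 = 39.5%

39.5


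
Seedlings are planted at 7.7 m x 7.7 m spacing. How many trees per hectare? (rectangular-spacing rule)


Formula: TPH = 10000 m^2/ha / (spacing_x * spacing_y)
Area per tree = 7.7 m * 7.7 m = 59.29 m^2
TPH = 10000 / 59.29 = 169 trees/ha

169


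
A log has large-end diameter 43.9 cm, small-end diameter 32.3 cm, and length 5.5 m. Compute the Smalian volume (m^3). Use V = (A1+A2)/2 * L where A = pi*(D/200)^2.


Smalian: V = (A1 + A2)/2 * L,  A = pi*(D/200)^2
A1 = pi*(43.9/200)^2 = 0.151363 m^2
A2 = pi*(32.3/200)^2 = 0.08194 m^2
V = (0.151363+0.08194)/2*5.5 = 0.6416 m^3

0.6416


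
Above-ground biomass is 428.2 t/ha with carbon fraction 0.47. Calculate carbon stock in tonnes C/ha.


Formula: Carbon Stock = Biomass * Carbon Fraction
C = 428.2 t/ha * 0.47
C = 201.3 t C/ha

201.3


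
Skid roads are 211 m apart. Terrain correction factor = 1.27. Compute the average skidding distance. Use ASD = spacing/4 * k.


Formula: ASD = (spacing / 4) * correction
Uncorrected distance = spacing / 4 = 211 / 4 = 52.75 m
ASD = 52.75 * 1.27 = 67 m

67


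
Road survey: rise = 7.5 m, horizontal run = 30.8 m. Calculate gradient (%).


Formula: Gradient = rise / run * 100
Gradient = 7.5 / 30.8 * 100 = 24.4%

24.4


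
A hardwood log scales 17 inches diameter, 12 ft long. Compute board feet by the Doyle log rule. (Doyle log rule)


Doyle: BF = (D - 4)^2 * L / 16
Adjusted diameter = 17 - 4 = 13 in
(D-4)^2 = 13^2 = 169
BF = 169 * 12 / 16 = 127 BF

127


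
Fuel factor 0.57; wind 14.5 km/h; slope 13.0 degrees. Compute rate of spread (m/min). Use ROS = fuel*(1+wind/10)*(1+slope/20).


Formula: ROS = fuel * (1 + wind/10) * (1 + slope/20)
Wind factor = 1 + 14.5/10 = 2.45
Slope factor = 1 + 13.0/20 = 1.65
ROS = 0.57 * 2.45 * 1.65 = 2.3 m/min

2.3


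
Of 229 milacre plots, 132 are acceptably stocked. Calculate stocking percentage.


Formula: Stocking % = stocked plots / total plots * 100
Stocking = 132 / 229 * 100
Stocking = 0.5764 * 100 = 57.6%

57.6


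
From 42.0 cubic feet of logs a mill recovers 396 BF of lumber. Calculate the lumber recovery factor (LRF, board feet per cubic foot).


Formula: LRF = Lumber Output (BF) / Log Input (ft^3)
LRF = 396 BF / 42.0 ft^3
LRF = 9.43 BF/ft^3

9.43


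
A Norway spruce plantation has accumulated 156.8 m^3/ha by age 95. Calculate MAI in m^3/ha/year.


Formula: MAI = Total Volume / Stand Age
MAI = 156.8 m^3/ha / 95 years
MAI = 1.65 m^3/ha/year

1.65


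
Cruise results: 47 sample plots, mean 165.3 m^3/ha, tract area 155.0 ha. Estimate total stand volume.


Formula: Total Volume = Mean Volume per ha * Total Area
Total Volume = 165.3 m^3/ha * 155.0 ha
Total Volume = 25622 m^3

25622


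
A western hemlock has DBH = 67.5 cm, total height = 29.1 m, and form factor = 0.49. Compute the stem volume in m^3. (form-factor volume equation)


Formula: V = pi * (DBH/200)^2 * H * ff
Radius = DBH/200 = 67.5/200 = 0.3375 m
Radius^2 = 0.3375^2 = 0.11390625 m^2
V = pi * 0.11390625 * 29.1 * 0.49
V = 5.103 m^3

5.103


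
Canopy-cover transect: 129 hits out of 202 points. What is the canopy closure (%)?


Formula: Canopy closure = covered points / total points * 100
Closure = 129 / 202 * 100
Closure = 0.6386 * 100 = 63.9%

63.9


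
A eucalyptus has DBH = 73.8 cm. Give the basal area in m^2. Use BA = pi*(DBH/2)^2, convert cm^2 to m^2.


Formula: BA = pi * (DBH/2)^2 / 10000  (cm^2 to m^2)
Radius = DBH/2 = 73.8/2 = 36.9 cm
BA = pi * 36.9^2 / 10000
   = 4277.624 cm^2 / 10000
   = 0.4278 m^2

0.4278


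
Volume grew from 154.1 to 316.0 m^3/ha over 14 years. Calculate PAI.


Formula: PAI = (V_T2 - V_T1) / (T2 - T1)
Volume increment = 316.0 - 154.1 = 161.9 m^3/ha
PAI = 161.9 / 14 = 11.56 m^3/ha/year

11.56


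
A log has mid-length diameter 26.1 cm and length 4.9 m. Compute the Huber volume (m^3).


Huber: V = Am * L,  Am = pi*(Dm/200)^2
Am = pi*(26.1/200)^2 = 0.053502 m^2
V = 0.053502*4.9 = 0.2622 m^3

0.2622


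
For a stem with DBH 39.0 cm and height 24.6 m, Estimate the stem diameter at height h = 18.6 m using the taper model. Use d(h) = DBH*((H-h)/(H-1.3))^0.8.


Taper: d(h) = DBH * ((H - h) / (H - 1.3))^0.8
Numerator = H - h = 24.6 - 18.6 = 6.0 m
Denominator = H - 1.3 = 24.6 - 1.3 = 23.3 m
Ratio = 6.0 / 23.3 = 0.25751
d = 39.0 * 0.25751^0.8 = 13.2 cm

13.2


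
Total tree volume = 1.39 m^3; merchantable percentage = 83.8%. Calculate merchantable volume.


Formula: MV = V_total * (merchantable_pct / 100)
Merchantable fraction = 83.8% / 100 = 0.838
MV = 1.39 m^3 * 0.838 = 1.165 m^3

1.165


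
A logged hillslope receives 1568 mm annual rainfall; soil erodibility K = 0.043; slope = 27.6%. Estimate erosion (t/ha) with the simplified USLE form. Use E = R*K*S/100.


Formula: E = R * K * S / 100  (simplified USLE)
R * K = 1568 * 0.043 = 67.424
E = 67.424 * 27.6 / 100 = 18.61 t/ha

18.61


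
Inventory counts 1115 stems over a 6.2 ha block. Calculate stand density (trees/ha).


Formula: Stand Density = N_trees / Area_ha
Density = 1115 trees / 6.2 ha
Density = 180 trees/ha

180


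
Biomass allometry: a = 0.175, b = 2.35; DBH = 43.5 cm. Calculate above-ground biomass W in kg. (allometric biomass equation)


Formula: W = a * DBH^b  (allometric power law)
DBH^b = 43.5^2.35 = 7086.7931
W = 0.175 * 7086.7931 = 1240.2 kg

1240.2


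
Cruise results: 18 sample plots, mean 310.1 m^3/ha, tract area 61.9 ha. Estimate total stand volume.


Formula: Total Volume = Mean Volume per ha * Total Area
Total Volume = 310.1 m^3/ha * 61.9 ha
Total Volume = 19195 m^3

19195


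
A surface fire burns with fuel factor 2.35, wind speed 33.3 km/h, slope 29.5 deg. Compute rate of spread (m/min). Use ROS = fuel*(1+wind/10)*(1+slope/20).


Formula: ROS = fuel * (1 + wind/10) * (1 + slope/20)
Wind factor = 1 + 33.3/10 = 4.33
Slope factor = 1 + 29.5/20 = 2.475
ROS = 2.35 * 4.33 * 2.475 = 25.18 m/min

25.18


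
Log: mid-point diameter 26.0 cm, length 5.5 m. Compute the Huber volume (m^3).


Huber: V = Am * L,  Am = pi*(Dm/200)^2
Am = pi*(26.0/200)^2 = 0.053093 m^2
V = 0.053093*5.5 = 0.292 m^3

0.292


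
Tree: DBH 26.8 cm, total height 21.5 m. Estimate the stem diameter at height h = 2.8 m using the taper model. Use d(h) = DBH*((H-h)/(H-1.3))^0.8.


Taper: d(h) = DBH * ((H - h) / (H - 1.3))^0.8
Numerator = H - h = 21.5 - 2.8 = 18.7 m
Denominator = H - 1.3 = 21.5 - 1.3 = 20.2 m
Ratio = 18.7 / 20.2 = 0.92574
d = 26.8 * 0.92574^0.8 = 25.2 cm

25.2


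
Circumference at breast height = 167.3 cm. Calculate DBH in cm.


Formula: DBH = C / pi
DBH = 167.3 / pi
pi = 3.14159...
DBH = 53.3 cm

53.3


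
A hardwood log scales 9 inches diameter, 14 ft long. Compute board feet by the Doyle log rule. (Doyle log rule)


Doyle: BF = (D - 4)^2 * L / 16
Adjusted diameter = 9 - 4 = 5 in
(D-4)^2 = 5^2 = 25
BF = 25 * 14 / 16 = 22 BF

22


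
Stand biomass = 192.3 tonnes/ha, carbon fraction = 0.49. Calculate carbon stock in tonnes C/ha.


Formula: Carbon Stock = Biomass * Carbon Fraction
C = 192.3 t/ha * 0.49
C = 94.2 t C/ha

94.2


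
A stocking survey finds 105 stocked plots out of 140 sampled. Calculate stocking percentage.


Formula: Stocking % = stocked plots / total plots * 100
Stocking = 105 / 140 * 100
Stocking = 0.75 * 100 = 75.0%

75.0


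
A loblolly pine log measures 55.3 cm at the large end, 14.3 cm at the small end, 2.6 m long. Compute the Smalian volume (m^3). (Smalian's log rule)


Smalian: V = (A1 + A2)/2 * L,  A = pi*(D/200)^2
A1 = pi*(55.3/200)^2 = 0.240182 m^2
A2 = pi*(14.3/200)^2 = 0.016061 m^2
V = (0.240182+0.016061)/2*2.6 = 0.3331 m^3

0.3331


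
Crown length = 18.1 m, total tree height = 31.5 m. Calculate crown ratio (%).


Formula: Crown Ratio = (Crown Length / Total Height) * 100
CR = (18.1 m / 31.5 m) * 100
CR = 0.5746 * 100 = 57.5%

57.5


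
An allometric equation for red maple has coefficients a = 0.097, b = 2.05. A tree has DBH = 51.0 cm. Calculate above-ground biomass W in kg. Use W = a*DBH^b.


Formula: W = a * DBH^b  (allometric power law)
DBH^b = 51.0^2.05 = 3166.058
W = 0.097 * 3166.058 = 307.1 kg

307.1


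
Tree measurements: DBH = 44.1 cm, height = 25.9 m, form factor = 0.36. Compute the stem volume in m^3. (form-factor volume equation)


Formula: V = pi * (DBH/200)^2 * H * ff
Radius = DBH/200 = 44.1/200 = 0.2205 m
Radius^2 = 0.2205^2 = 0.04862025 m^2
V = pi * 0.04862025 * 25.9 * 0.36
V = 1.424 m^3

1.424


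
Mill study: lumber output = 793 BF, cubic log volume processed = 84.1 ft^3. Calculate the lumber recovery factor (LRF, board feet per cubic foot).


Formula: LRF = Lumber Output (BF) / Log Input (ft^3)
LRF = 793 BF / 84.1 ft^3
LRF = 9.43 BF/ft^3

9.43


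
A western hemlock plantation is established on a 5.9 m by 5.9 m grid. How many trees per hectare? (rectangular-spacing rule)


Formula: TPH = 10000 m^2/ha / (spacing_x * spacing_y)
Area per tree = 5.9 m * 5.9 m = 34.81 m^2
TPH = 10000 / 34.81 = 287 trees/ha

287


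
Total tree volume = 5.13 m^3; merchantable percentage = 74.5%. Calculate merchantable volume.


Formula: MV = V_total * (merchantable_pct / 100)
Merchantable fraction = 74.5% / 100 = 0.745
MV = 5.13 m^3 * 0.745 = 3.822 m^3

3.822


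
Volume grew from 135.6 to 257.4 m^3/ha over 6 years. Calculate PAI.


Formula: PAI = (V_T2 - V_T1) / (T2 - T1)
Volume increment = 257.4 - 135.6 = 121.8 m^3/ha
PAI = 121.8 / 6 = 20.3 m^3/ha/year

20.3


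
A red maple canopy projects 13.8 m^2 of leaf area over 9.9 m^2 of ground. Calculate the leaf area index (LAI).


Formula: LAI = total leaf area / ground area  (dimensionless)
LAI = 13.8 m^2 / 9.9 m^2
LAI = 1.39

1.39


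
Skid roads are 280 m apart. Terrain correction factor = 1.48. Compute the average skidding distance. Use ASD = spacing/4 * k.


Formula: ASD = (spacing / 4) * correction
Uncorrected distance = spacing / 4 = 280 / 4 = 70 m
ASD = 70 * 1.48 = 104 m

104


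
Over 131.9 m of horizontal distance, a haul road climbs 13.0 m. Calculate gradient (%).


Formula: Gradient = rise / run * 100
Gradient = 13.0 / 131.9 * 100 = 9.9%

9.9


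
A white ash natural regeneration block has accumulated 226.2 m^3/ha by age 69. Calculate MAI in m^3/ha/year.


Formula: MAI = Total Volume / Stand Age
MAI = 226.2 m^3/ha / 69 years
MAI = 3.28 m^3/ha/year

3.28


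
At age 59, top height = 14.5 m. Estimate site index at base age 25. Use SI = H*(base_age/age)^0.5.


Formula: SI = H_dom * (base_age / age)^0.5
Age ratio = 25 / 59 = 0.42373
sqrt(age_ratio) = 0.65094
SI = 14.5 * 0.65094 = 9.4 m

9.4


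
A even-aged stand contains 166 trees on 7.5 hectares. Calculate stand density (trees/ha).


Formula: Stand Density = N_trees / Area_ha
Density = 166 trees / 7.5 ha
Density = 22 trees/ha

22


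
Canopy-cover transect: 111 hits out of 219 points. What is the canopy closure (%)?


Formula: Canopy closure = covered points / total points * 100
Closure = 111 / 219 * 100
Closure = 0.5068 * 100 = 50.7%

50.7


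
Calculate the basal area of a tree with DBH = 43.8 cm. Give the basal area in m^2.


Formula: BA = pi * (DBH/2)^2 / 10000  (cm^2 to m^2)
Radius = DBH/2 = 43.8/2 = 21.9 cm
BA = pi * 21.9^2 / 10000
   = 1506.7393 cm^2 / 10000
   = 0.1507 m^2

0.1507


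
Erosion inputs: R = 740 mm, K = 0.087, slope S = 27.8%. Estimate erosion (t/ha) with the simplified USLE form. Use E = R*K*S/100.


Formula: E = R * K * S / 100  (simplified USLE)
R * K = 740 * 0.087 = 64.38
E = 64.38 * 27.8 / 100 = 17.9 t/ha

17.9


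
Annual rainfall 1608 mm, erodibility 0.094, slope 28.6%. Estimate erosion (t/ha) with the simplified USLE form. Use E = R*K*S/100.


Formula: E = R * K * S / 100  (simplified USLE)
R * K = 1608 * 0.094 = 151.152
E = 151.152 * 28.6 / 100 = 43.23 t/ha

43.23


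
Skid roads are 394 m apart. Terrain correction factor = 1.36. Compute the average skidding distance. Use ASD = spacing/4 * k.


Formula: ASD = (spacing / 4) * correction
Uncorrected distance = spacing / 4 = 394 / 4 = 98.5 m
ASD = 98.5 * 1.36 = 134 m

134


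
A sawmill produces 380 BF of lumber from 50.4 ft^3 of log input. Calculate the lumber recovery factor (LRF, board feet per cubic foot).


Formula: LRF = Lumber Output (BF) / Log Input (ft^3)
LRF = 380 BF / 50.4 ft^3
LRF = 7.54 BF/ft^3

7.54


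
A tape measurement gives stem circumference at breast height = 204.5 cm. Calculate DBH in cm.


Formula: DBH = C / pi
DBH = 204.5 / pi
pi = 3.14159...
DBH = 65.1 cm

65.1


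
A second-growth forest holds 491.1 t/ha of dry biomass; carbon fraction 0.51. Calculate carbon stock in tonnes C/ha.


Formula: Carbon Stock = Biomass * Carbon Fraction
C = 491.1 t/ha * 0.51
C = 250.5 t C/ha

250.5


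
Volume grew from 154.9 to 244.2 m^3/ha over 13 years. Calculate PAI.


Formula: PAI = (V_T2 - V_T1) / (T2 - T1)
Volume increment = 244.2 - 154.9 = 89.3 m^3/ha
PAI = 89.3 / 13 = 6.87 m^3/ha/year

6.87


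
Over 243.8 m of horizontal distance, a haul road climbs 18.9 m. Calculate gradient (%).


Formula: Gradient = rise / run * 100
Gradient = 18.9 / 243.8 * 100 = 7.8%

7.8


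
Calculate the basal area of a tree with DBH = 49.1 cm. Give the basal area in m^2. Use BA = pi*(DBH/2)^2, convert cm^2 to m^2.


Formula: BA = pi * (DBH/2)^2 / 10000  (cm^2 to m^2)
Radius = DBH/2 = 49.1/2 = 24.55 cm
BA = pi * 24.55^2 / 10000
   = 1893.4457 cm^2 / 10000
   = 0.1893 m^2

0.1893


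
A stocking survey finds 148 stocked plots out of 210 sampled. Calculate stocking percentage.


Formula: Stocking % = stocked plots / total plots * 100
Stocking = 148 / 210 * 100
Stocking = 0.7048 * 100 = 70.5%

70.5


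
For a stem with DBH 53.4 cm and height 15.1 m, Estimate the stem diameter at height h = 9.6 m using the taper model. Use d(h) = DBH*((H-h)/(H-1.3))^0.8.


Taper: d(h) = DBH * ((H - h) / (H - 1.3))^0.8
Numerator = H - h = 15.1 - 9.6 = 5.5 m
Denominator = H - 1.3 = 15.1 - 1.3 = 13.8 m
Ratio = 5.5 / 13.8 = 0.39855
d = 53.4 * 0.39855^0.8 = 25.6 cm

25.6


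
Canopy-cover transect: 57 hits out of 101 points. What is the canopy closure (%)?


Formula: Canopy closure = covered points / total points * 100
Closure = 57 / 101 * 100
Closure = 0.5644 * 100 = 56.4%

56.4


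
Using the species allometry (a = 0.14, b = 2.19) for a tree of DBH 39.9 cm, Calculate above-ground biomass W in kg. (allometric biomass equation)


Formula: W = a * DBH^b  (allometric power law)
DBH^b = 39.9^2.19 = 3207.234
W = 0.14 * 3207.234 = 449.0 kg

449.0


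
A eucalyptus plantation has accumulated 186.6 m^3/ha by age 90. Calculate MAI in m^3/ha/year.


Formula: MAI = Total Volume / Stand Age
MAI = 186.6 m^3/ha / 90 years
MAI = 2.07 m^3/ha/year

2.07


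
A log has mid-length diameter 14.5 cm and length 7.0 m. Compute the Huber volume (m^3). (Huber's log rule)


Huber: V = Am * L,  Am = pi*(Dm/200)^2
Am = pi*(14.5/200)^2 = 0.016513 m^2
V = 0.016513*7.0 = 0.1156 m^3

0.1156


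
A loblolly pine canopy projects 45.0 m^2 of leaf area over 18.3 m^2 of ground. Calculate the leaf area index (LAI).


Formula: LAI = total leaf area / ground area  (dimensionless)
LAI = 45.0 m^2 / 18.3 m^2
LAI = 2.46

2.46


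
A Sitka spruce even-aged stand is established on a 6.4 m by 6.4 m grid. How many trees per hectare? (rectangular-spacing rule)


Formula: TPH = 10000 m^2/ha / (spacing_x * spacing_y)
Area per tree = 6.4 m * 6.4 m = 40.96 m^2
TPH = 10000 / 40.96 = 244 trees/ha

244


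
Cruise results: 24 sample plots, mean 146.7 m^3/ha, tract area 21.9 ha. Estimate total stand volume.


Formula: Total Volume = Mean Volume per ha * Total Area
Total Volume = 146.7 m^3/ha * 21.9 ha
Total Volume = 3213 m^3

3213


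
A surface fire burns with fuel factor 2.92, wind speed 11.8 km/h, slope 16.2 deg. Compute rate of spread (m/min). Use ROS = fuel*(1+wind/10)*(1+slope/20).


Formula: ROS = fuel * (1 + wind/10) * (1 + slope/20)
Wind factor = 1 + 11.8/10 = 2.18
Slope factor = 1 + 16.2/20 = 1.81
ROS = 2.92 * 2.18 * 1.81 = 11.52 m/min

11.52


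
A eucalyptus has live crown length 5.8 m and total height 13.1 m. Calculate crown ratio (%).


Formula: Crown Ratio = (Crown Length / Total Height) * 100
CR = (5.8 m / 13.1 m) * 100
CR = 0.4427 * 100 = 44.3%

44.3


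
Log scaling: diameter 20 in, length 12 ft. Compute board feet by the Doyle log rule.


Doyle: BF = (D - 4)^2 * L / 16
Adjusted diameter = 20 - 4 = 16 in
(D-4)^2 = 16^2 = 256
BF = 256 * 12 / 16 = 192 BF

192


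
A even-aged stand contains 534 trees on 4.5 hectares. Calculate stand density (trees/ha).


Formula: Stand Density = N_trees / Area_ha
Density = 534 trees / 4.5 ha
Density = 119 trees/ha

119


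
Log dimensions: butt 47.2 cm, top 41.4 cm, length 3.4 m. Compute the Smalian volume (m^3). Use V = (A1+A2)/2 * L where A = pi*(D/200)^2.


Smalian: V = (A1 + A2)/2 * L,  A = pi*(D/200)^2
A1 = pi*(47.2/200)^2 = 0.174974 m^2
A2 = pi*(41.4/200)^2 = 0.134614 m^2
V = (0.174974+0.134614)/2*3.4 = 0.5263 m^3

0.5263


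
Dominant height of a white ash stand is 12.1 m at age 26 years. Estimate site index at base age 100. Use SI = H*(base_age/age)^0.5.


Formula: SI = H_dom * (base_age / age)^0.5
Age ratio = 100 / 26 = 3.84615
sqrt(age_ratio) = 1.96116
SI = 12.1 * 1.96116 = 23.7 m

23.7


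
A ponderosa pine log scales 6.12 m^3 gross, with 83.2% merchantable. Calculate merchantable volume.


Formula: MV = V_total * (merchantable_pct / 100)
Merchantable fraction = 83.2% / 100 = 0.832
MV = 6.12 m^3 * 0.832 = 5.092 m^3

5.092


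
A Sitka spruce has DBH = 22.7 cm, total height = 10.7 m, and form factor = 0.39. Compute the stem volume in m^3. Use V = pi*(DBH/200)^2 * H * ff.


Formula: V = pi * (DBH/200)^2 * H * ff
Radius = DBH/200 = 22.7/200 = 0.1135 m
Radius^2 = 0.1135^2 = 0.01288225 m^2
V = pi * 0.01288225 * 10.7 * 0.39
V = 0.169 m^3

0.169


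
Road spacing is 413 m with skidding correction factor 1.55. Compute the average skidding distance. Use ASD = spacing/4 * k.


Formula: ASD = (spacing / 4) * correction
Uncorrected distance = spacing / 4 = 413 / 4 = 103.25 m
ASD = 103.25 * 1.55 = 160 m

160


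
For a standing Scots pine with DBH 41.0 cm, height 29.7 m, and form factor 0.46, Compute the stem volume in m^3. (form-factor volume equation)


Formula: V = pi * (DBH/200)^2 * H * ff
Radius = DBH/200 = 41.0/200 = 0.205 m
Radius^2 = 0.205^2 = 0.042025 m^2
V = pi * 0.042025 * 29.7 * 0.46
V = 1.804 m^3

1.804


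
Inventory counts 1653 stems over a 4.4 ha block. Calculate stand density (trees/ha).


Formula: Stand Density = N_trees / Area_ha
Density = 1653 trees / 4.4 ha
Density = 376 trees/ha

376


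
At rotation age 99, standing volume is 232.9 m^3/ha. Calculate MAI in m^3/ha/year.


Formula: MAI = Total Volume / Stand Age
MAI = 232.9 m^3/ha / 99 years
MAI = 2.35 m^3/ha/year

2.35


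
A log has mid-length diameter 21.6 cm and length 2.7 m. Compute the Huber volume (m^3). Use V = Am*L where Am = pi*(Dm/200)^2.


Huber: V = Am * L,  Am = pi*(Dm/200)^2
Am = pi*(21.6/200)^2 = 0.036644 m^2
V = 0.036644*2.7 = 0.0989 m^3

0.0989


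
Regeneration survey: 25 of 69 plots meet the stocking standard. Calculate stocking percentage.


Formula: Stocking % = stocked plots / total plots * 100
Stocking = 25 / 69 * 100
Stocking = 0.3623 * 100 = 36.2%

36.2


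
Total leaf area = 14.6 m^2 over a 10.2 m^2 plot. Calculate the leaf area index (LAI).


Formula: LAI = total leaf area / ground area  (dimensionless)
LAI = 14.6 m^2 / 10.2 m^2
LAI = 1.43

1.43


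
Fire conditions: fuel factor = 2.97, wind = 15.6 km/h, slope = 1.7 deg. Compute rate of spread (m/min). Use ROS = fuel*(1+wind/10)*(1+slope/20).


Formula: ROS = fuel * (1 + wind/10) * (1 + slope/20)
Wind factor = 1 + 15.6/10 = 2.56
Slope factor = 1 + 1.7/20 = 1.085
ROS = 2.97 * 2.56 * 1.085 = 8.25 m/min

8.25


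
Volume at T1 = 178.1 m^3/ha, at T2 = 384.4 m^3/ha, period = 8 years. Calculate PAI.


Formula: PAI = (V_T2 - V_T1) / (T2 - T1)
Volume increment = 384.4 - 178.1 = 206.3 m^3/ha
PAI = 206.3 / 8 = 25.79 m^3/ha/year

25.79


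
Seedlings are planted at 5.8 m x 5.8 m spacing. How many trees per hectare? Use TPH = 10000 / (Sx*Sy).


Formula: TPH = 10000 m^2/ha / (spacing_x * spacing_y)
Area per tree = 5.8 m * 5.8 m = 33.64 m^2
TPH = 10000 / 33.64 = 297 trees/ha

297


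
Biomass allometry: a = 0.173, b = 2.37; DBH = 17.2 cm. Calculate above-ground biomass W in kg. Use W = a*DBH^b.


Formula: W = a * DBH^b  (allometric power law)
DBH^b = 17.2^2.37 = 847.6224
W = 0.173 * 847.6224 = 146.6 kg

146.6


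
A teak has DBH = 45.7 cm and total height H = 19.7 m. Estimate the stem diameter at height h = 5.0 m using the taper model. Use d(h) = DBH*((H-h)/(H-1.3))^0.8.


Taper: d(h) = DBH * ((H - h) / (H - 1.3))^0.8
Numerator = H - h = 19.7 - 5.0 = 14.7 m
Denominator = H - 1.3 = 19.7 - 1.3 = 18.4 m
Ratio = 14.7 / 18.4 = 0.79891
d = 45.7 * 0.79891^0.8 = 38.2 cm

38.2


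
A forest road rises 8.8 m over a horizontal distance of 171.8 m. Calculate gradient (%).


Formula: Gradient = rise / run * 100
Gradient = 8.8 / 171.8 * 100 = 5.1%

5.1


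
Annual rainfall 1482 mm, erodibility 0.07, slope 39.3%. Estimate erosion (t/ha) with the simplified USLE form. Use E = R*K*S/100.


Formula: E = R * K * S / 100  (simplified USLE)
R * K = 1482 * 0.07 = 103.74
E = 103.74 * 39.3 / 100 = 40.77 t/ha

40.77


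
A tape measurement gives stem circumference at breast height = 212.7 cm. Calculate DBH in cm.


Formula: DBH = C / pi
DBH = 212.7 / pi
pi = 3.14159...
DBH = 67.7 cm

67.7


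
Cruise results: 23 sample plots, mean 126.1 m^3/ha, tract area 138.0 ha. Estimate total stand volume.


Formula: Total Volume = Mean Volume per ha * Total Area
Total Volume = 126.1 m^3/ha * 138.0 ha
Total Volume = 17402 m^3

17402


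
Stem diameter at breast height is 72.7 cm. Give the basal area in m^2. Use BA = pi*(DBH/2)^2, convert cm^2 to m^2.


Formula: BA = pi * (DBH/2)^2 / 10000  (cm^2 to m^2)
Radius = DBH/2 = 72.7/2 = 36.35 cm
BA = pi * 36.35^2 / 10000
   = 4151.0571 cm^2 / 10000
   = 0.4151 m^2

0.4151


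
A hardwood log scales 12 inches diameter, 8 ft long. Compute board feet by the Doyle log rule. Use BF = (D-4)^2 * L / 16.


Doyle: BF = (D - 4)^2 * L / 16
Adjusted diameter = 12 - 4 = 8 in
(D-4)^2 = 8^2 = 64
BF = 64 * 8 / 16 = 32 BF

32


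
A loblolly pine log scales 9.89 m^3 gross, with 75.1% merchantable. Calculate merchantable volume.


Formula: MV = V_total * (merchantable_pct / 100)
Merchantable fraction = 75.1% / 100 = 0.751
MV = 9.89 m^3 * 0.751 = 7.427 m^3

7.427


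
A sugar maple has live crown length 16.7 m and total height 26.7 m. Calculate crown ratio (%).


Formula: Crown Ratio = (Crown Length / Total Height) * 100
CR = (16.7 m / 26.7 m) * 100
CR = 0.6255 * 100 = 62.5%

62.5


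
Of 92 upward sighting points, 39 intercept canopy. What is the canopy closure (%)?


Formula: Canopy closure = covered points / total points * 100
Closure = 39 / 92 * 100
Closure = 0.4239 * 100 = 42.4%

42.4


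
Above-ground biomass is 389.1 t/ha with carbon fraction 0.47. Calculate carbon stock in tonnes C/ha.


Formula: Carbon Stock = Biomass * Carbon Fraction
C = 389.1 t/ha * 0.47
C = 182.9 t C/ha

182.9


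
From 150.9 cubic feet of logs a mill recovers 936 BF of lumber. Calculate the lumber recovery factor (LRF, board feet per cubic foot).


Formula: LRF = Lumber Output (BF) / Log Input (ft^3)
LRF = 936 BF / 150.9 ft^3
LRF = 6.2 BF/ft^3

6.2


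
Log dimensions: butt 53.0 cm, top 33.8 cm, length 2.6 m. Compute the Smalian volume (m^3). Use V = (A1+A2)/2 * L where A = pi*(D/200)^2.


Smalian: V = (A1 + A2)/2 * L,  A = pi*(D/200)^2
A1 = pi*(53.0/200)^2 = 0.220618 m^2
A2 = pi*(33.8/200)^2 = 0.089727 m^2
V = (0.220618+0.089727)/2*2.6 = 0.4034 m^3

0.4034


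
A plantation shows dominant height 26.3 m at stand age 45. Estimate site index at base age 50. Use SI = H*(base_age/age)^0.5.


Formula: SI = H_dom * (base_age / age)^0.5
Age ratio = 50 / 45 = 1.11111
sqrt(age_ratio) = 1.05409
SI = 26.3 * 1.05409 = 27.7 m

27.7


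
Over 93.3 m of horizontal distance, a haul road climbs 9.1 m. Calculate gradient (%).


Formula: Gradient = rise / run * 100
Gradient = 9.1 / 93.3 * 100 = 9.8%

9.8


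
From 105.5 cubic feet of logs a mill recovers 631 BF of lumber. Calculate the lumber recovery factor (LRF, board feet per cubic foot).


Formula: LRF = Lumber Output (BF) / Log Input (ft^3)
LRF = 631 BF / 105.5 ft^3
LRF = 5.98 BF/ft^3

5.98


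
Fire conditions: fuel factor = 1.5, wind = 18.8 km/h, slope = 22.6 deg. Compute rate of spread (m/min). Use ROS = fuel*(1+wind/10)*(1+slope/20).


Formula: ROS = fuel * (1 + wind/10) * (1 + slope/20)
Wind factor = 1 + 18.8/10 = 2.88
Slope factor = 1 + 22.6/20 = 2.13
ROS = 1.5 * 2.88 * 2.13 = 9.2 m/min

9.2


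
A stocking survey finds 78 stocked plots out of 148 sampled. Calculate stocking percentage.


Formula: Stocking % = stocked plots / total plots * 100
Stocking = 78 / 148 * 100
Stocking = 0.527 * 100 = 52.7%

52.7


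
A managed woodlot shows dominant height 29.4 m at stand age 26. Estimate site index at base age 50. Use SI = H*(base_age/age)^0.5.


Formula: SI = H_dom * (base_age / age)^0.5
Age ratio = 50 / 26 = 1.92308
sqrt(age_ratio) = 1.38675
SI = 29.4 * 1.38675 = 40.8 m

40.8


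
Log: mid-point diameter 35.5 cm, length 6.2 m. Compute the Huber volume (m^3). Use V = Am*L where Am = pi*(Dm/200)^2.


Huber: V = Am * L,  Am = pi*(Dm/200)^2
Am = pi*(35.5/200)^2 = 0.09898 m^2
V = 0.09898*6.2 = 0.6137 m^3

0.6137


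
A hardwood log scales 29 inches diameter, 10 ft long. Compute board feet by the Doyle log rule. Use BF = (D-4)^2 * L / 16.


Doyle: BF = (D - 4)^2 * L / 16
Adjusted diameter = 29 - 4 = 25 in
(D-4)^2 = 25^2 = 625
BF = 625 * 10 / 16 = 391 BF

391


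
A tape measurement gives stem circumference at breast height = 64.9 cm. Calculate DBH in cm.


Formula: DBH = C / pi
DBH = 64.9 / pi
pi = 3.14159...
DBH = 20.7 cm

20.7


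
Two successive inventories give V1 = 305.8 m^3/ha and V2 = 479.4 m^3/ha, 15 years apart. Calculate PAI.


Formula: PAI = (V_T2 - V_T1) / (T2 - T1)
Volume increment = 479.4 - 305.8 = 173.6 m^3/ha
PAI = 173.6 / 15 = 11.57 m^3/ha/year

11.57


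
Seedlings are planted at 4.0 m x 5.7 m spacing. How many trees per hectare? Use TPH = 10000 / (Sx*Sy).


Formula: TPH = 10000 m^2/ha / (spacing_x * spacing_y)
Area per tree = 4.0 m * 5.7 m = 22.8 m^2
TPH = 10000 / 22.8 = 439 trees/ha

439


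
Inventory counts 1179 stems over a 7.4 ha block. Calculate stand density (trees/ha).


Formula: Stand Density = N_trees / Area_ha
Density = 1179 trees / 7.4 ha
Density = 159 trees/ha

159
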